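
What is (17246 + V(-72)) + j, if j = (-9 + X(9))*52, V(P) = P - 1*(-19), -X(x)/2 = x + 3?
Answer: 15477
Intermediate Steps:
X(x) = -6 - 2*x (X(x) = -2*(x + 3) = -2*(3 + x) = -6 - 2*x)
V(P) = 19 + P (V(P) = P + 19 = 19 + P)
j = -1716 (j = (-9 + (-6 - 2*9))*52 = (-9 + (-6 - 18))*52 = (-9 - 24)*52 = -33*52 = -1716)
(17246 + V(-72)) + j = (17246 + (19 - 72)) - 1716 = (17246 - 53) - 1716 = 17193 - 1716 = 15477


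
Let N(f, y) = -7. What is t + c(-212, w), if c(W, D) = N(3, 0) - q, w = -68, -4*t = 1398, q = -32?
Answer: -649/2 ≈ -324.50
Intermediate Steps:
t = -699/2 (t = -1/4*1398 = -699/2 ≈ -349.50)
c(W, D) = 25 (c(W, D) = -7 - 1*(-32) = -7 + 32 = 25)
t + c(-212, w) = -699/2 + 25 = -649/2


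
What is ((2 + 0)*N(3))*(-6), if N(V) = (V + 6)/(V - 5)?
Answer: 54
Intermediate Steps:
N(V) = (6 + V)/(-5 + V)
((2 + 0)*N(3))*(-6) = ((2 + 0)*((6 + 3)/(-5 + 3)))*(-6) = (2*(9/(-2)))*(-6) = (2*(-½*9))*(-6) = (2*(-9/2))*(-6) = -9*(-6) = 54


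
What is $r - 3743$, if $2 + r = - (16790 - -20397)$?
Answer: $-40932$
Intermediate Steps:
$r = -37189$ ($r = -2 - \left(16790 - -20397\right) = -2 - \left(16790 + 20397\right) = -2 - 37187 = -37189$)
$r - 3743 = -37189 - 3743 = -40932$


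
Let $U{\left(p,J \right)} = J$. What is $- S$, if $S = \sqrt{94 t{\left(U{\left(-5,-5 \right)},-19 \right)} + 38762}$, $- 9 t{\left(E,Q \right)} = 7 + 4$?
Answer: $- \frac{4 \sqrt{21739}}{3} \approx -196.59$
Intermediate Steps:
$t{\left(E,Q \right)} = - \frac{11}{9}$ ($t{\left(E,Q \right)} = - \frac{7 + 4}{9} = \left(- \frac{1}{9}\right) 11 = - \frac{11}{9}$)
$S = \frac{4 \sqrt{21739}}{3}$ ($S = \sqrt{94 \left(- \frac{11}{9}\right) + 38762} = \sqrt{- \frac{1034}{9} + 38762} = \sqrt{\frac{347824}{9}} = \frac{4 \sqrt{21739}}{3} \approx 196.59$)
$- S = - \frac{4 \sqrt{21739}}{3}$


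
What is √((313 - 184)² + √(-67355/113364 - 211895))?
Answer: √(5940558030276 + 18894*I*√75643174893115)/18894 ≈ 129.01 + 1.784*I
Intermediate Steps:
√((313 - 184)² + √(-67355/113364 - 211895)) = √(129² + √(-67355*1/113364 - 211895)) = √(16641 + √(-67355/113364 - 211895)) = √(16641 + √(-24021332135/113364)) = √(16641 + I*√75643174893115/18894)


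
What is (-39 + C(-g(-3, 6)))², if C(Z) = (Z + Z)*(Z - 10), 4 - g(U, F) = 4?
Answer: 1521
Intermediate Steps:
g(U, F) = 0 (g(U, F) = 4 - 1*4 = 4 - 4 = 0)
C(Z) = 2*Z*(-10 + Z) (C(Z) = (2*Z)*(-10 + Z) = 2*Z*(-10 + Z))
(-39 + C(-g(-3, 6)))² = (-39 + 2*(-1*0)*(-10 - 1*0))² = (-39 + 2*0*(-10 + 0))² = (-39 + 2*0*(-10))² = (-39 + 0)² = (-39)² = 1521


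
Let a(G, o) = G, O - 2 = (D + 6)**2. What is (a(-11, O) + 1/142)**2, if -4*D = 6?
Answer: 2436721/20164 ≈ 120.85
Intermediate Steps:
D = -3/2 (D = -1/4*6 = -3/2 ≈ -1.5000)
O = 89/4 (O = 2 + (-3/2 + 6)**2 = 2 + (9/2)**2 = 2 + 81/4 = 89/4 ≈ 22.250)
(a(-11, O) + 1/142)**2 = (-11 + 1/142)**2 = (-1561/142)**2 = 2436721/20164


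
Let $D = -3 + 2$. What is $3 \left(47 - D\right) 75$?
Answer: $10800$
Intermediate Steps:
$D = -1$
$3 \left(47 - D\right) 75 = 3 \left(47 - -1\right) 75 = 3 \left(47 + 1\right) 75 = 3 \cdot 48 \cdot 75 = 144 \cdot 75 = 10800$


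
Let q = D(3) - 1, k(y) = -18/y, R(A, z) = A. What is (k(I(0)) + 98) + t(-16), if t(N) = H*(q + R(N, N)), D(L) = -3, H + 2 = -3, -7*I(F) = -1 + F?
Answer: 72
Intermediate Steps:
I(F) = 1/7 - F/7 (I(F) = -(-1 + F)/7 = 1/7 - F/7)
H = -5 (H = -2 - 3 = -5)
q = -4 (q = -3 - 1 = -4)
t(N) = 20 - 5*N (t(N) = -5*(-4 + N) = 20 - 5*N)
(k(I(0)) + 98) + t(-16) = (-18/(1/7 - 1/7*0) + 98) + (20 - 5*(-16)) = (-18/(1/7 + 0) + 98) + (20 + 80) = (-18/1/7 + 98) + 100 = (-18*7 + 98) + 100 = (-126 + 98) + 100 = -28 + 100 = 72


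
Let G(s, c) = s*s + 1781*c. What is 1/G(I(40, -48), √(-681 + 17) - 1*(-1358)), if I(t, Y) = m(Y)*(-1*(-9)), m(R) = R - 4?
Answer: 101447/267659846038 - 137*I*√166/267659846038 ≈ 3.7901e-7 - 6.5946e-9*I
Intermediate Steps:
m(R) = -4 + R
I(t, Y) = -36 + 9*Y (I(t, Y) = (-4 + Y)*(-1*(-9)) = (-4 + Y)*9 = -36 + 9*Y)
G(s, c) = s² + 1781*c
1/G(I(40, -48), √(-681 + 17) - 1*(-1358)) = 1/((-36 + 9*(-48))² + 1781*(√(-681 + 17) - 1*(-1358))) = 1/((-36 - 432)² + 1781*(√(-664) + 1358)) = 1/((-468)² + 1781*(2*I*√166 + 1358)) = 1/(219024 + 1781*(1358 + 2*I*√166)) = 1/(219024 + (2418598 + 3562*I*√166)) = 1/(2637622 + 3562*I*√166)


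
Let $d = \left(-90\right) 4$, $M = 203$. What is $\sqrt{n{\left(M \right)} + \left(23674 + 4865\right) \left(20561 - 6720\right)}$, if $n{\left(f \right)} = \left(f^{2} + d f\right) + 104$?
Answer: $2 \sqrt{98744133} \approx 19874.0$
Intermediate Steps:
$d = -360$
$n{\left(f \right)} = 104 + f^{2} - 360 f$ ($n{\left(f \right)} = \left(f^{2} - 360 f\right) + 104 = 104 + f^{2} - 360 f$)
$\sqrt{n{\left(M \right)} + \left(23674 + 4865\right) \left(20561 - 6720\right)} = \sqrt{\left(104 + 203^{2} - 73080\right) + \left(23674 + 4865\right) \left(20561 - 6720\right)} = \sqrt{\left(104 + 41209 - 73080\right) + 28539 \left(20561 - 6720\right)} = \sqrt{-31767 + 28539 \cdot 13841} = \sqrt{-31767 + 395008299} = \sqrt{394976532} = 2 \sqrt{98744133}$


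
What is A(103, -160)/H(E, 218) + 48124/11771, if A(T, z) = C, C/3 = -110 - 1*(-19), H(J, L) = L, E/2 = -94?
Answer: 7277549/2566078 ≈ 2.8361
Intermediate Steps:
E = -188 (E = 2*(-94) = -188)
C = -273 (C = 3*(-110 - 1*(-19)) = 3*(-110 + 19) = 3*(-91) = -273)
A(T, z) = -273
A(103, -160)/H(E, 218) + 48124/11771 = -273/218 + 48124/11771 = 7277549/2566078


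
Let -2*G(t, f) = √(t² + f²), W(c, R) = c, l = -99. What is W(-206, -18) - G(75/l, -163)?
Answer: -206 + √28934266/66 ≈ -124.50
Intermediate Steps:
G(t, f) = -√(f² + t²)/2 (G(t, f) = -√(t² + f²)/2 = -√(f² + t²)/2)
W(-206, -18) - G(75/l, -163) = -206 - (-1)*√((-163)² + (75/(-99))²)/2 = -206 - (-1)*√(26569 + (75*(-1/99))²)/2 = -206 - (-1)*√(26569 + (-25/33)²)/2 = -206 - (-1)*√(26569 + 625/1089)/2 = -206 - (-1)*√(28934266/1089)/2 = -206 - (-1)*√28934266/33/2 = -206 - (-1)*√28934266/66 = -206 + √28934266/66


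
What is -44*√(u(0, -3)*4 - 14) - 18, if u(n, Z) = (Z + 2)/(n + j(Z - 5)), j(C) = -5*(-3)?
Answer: -18 - 44*I*√3210/15 ≈ -18.0 - 166.19*I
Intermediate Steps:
j(C) = 15
u(n, Z) = (2 + Z)/(15 + n) (u(n, Z) = (Z + 2)/(n + 15) = (2 + Z)/(15 + n))
-44*√(u(0, -3)*4 - 14) - 18 = -44*√(((2 - 3)/(15 + 0))*4 - 14) - 18 = -44*√((-1/15)*4 - 14) - 18 = -44*√(((1/15)*(-1))*4 - 14) - 18 = -44*√(-1/15*4 - 14) - 18 = -44*√(-4/15 - 14) - 18 = -44*I*√3210/15 - 18 = -18 - 44*I*√3210/15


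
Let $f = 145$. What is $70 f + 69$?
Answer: $10219$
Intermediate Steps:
$70 f + 69 = 70 \cdot 145 + 69 = 10150 + 69 = 10219$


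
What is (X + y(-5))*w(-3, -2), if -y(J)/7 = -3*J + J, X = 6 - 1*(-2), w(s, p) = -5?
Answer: 310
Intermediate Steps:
X = 8 (X = 6 + 2 = 8)
y(J) = 14*J (y(J) = -7*(-3*J + J) = -(-14)*J = 14*J)
(X + y(-5))*w(-3, -2) = (8 + 14*(-5))*(-5) = (8 - 70)*(-5) = -62*(-5) = 310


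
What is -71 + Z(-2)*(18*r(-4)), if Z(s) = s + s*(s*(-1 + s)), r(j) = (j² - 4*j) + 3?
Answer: -8891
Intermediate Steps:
r(j) = 3 + j² - 4*j
Z(s) = s + s²*(-1 + s)
-71 + Z(-2)*(18*r(-4)) = -71 + (-2*(1 + (-2)² - 1*(-2)))*(18*(3 + (-4)² - 4*(-4))) = -71 + (-2*(1 + 4 + 2))*(18*(3 + 16 + 16)) = -71 + (-2*7)*(18*35) = -71 - 14*630 = -71 - 8820 = -8891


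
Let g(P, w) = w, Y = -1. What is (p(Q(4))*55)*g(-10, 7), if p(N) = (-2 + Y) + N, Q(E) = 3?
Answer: 0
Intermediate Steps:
p(N) = -3 + N (p(N) = (-2 - 1) + N = -3 + N)
(p(Q(4))*55)*g(-10, 7) = ((-3 + 3)*55)*7 = (0*55)*7 = 0*7 = 0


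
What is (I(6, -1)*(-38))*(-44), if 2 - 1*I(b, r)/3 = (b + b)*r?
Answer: 70224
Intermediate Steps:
I(b, r) = 6 - 6*b*r (I(b, r) = 6 - 3*(b + b)*r = 6 - 3*2*b*r = 6 - 6*b*r)
(I(6, -1)*(-38))*(-44) = ((6 - 6*6*(-1))*(-38))*(-44) = ((6 + 36)*(-38))*(-44) = (42*(-38))*(-44) = -1596*(-44) = 70224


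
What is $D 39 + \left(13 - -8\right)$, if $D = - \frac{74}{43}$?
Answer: $- \frac{1983}{43} \approx -46.116$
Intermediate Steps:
$D = - \frac{74}{43}$ ($D = \left(-74\right) \frac{1}{43} = - \frac{74}{43} \approx -1.7209$)
$D 39 + \left(13 - -8\right) = \left(- \frac{74}{43}\right) 39 + \left(13 - -8\right) = - \frac{2886}{43} + \left(13 + 8\right) = - \frac{2886}{43} + 21 = - \frac{1983}{43}$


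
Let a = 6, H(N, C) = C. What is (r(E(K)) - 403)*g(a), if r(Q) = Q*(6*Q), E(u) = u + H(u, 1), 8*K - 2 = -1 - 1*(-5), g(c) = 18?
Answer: -27693/4 ≈ -6923.3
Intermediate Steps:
K = 3/4 (K = 1/4 + (-1 - 1*(-5))/8 = 1/4 + (-1 + 5)/8 = 1/4 + (1/8)*4 = 1/4 + 1/2 = 3/4 ≈ 0.75000)
E(u) = 1 + u (E(u) = u + 1 = 1 + u)
r(Q) = 6*Q**2
(r(E(K)) - 403)*g(a) = (6*(1 + 3/4)**2 - 403)*18 = (6*(7/4)**2 - 403)*18 = (6*(49/16) - 403)*18 = (147/8 - 403)*18 = -3077/8*18 = -27693/4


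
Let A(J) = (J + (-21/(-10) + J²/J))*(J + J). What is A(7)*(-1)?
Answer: -1127/5 ≈ -225.40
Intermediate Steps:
A(J) = 2*J*(21/10 + 2*J) (A(J) = (J + (-21*(-⅒) + J))*(2*J) = (J + (21/10 + J))*(2*J) = (21/10 + 2*J)*(2*J) = 2*J*(21/10 + 2*J))
A(7)*(-1) = ((⅕)*7*(21 + 20*7))*(-1) = ((⅕)*7*(21 + 140))*(-1) = ((⅕)*7*161)*(-1) = (1127/5)*(-1) = -1127/5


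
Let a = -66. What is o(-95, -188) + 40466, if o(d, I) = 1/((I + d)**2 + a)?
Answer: 3238210719/80023 ≈ 40466.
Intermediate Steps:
o(d, I) = 1/(-66 + (I + d)**2) (o(d, I) = 1/((I + d)**2 - 66) = 1/(-66 + (I + d)**2))
o(-95, -188) + 40466 = 1/(-66 + (-188 - 95)**2) + 40466 = 1/(-66 + (-283)**2) + 40466 = 1/(-66 + 80089) + 40466 = 1/80023 + 40466 = 3238210719/80023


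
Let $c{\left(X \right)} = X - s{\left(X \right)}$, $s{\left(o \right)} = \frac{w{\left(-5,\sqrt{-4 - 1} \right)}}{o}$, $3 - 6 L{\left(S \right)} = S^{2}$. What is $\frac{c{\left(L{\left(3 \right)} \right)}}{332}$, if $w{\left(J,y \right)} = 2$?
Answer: $\frac{1}{332} \approx 0.003012$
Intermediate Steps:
$L{\left(S \right)} = \frac{1}{2} - \frac{S^{2}}{6}$
$s{\left(o \right)} = \frac{2}{o}$
$c{\left(X \right)} = X - \frac{2}{X}$
$\frac{c{\left(L{\left(3 \right)} \right)}}{332} = \frac{\left(\frac{1}{2} - \frac{3^{2}}{6}\right) - \frac{2}{\frac{1}{2} - \frac{3^{2}}{6}}}{332} = \left(\left(\frac{1}{2} - \frac{3}{2}\right) - \frac{2}{\frac{1}{2} - \frac{3}{2}}\right) \frac{1}{332} = \left(-1 - \frac{2}{-1}\right) \frac{1}{332} = \left(-1 - -2\right) \frac{1}{332} = \left(-1 + 2\right) \frac{1}{332} = 1 \cdot \frac{1}{332} = \frac{1}{332}$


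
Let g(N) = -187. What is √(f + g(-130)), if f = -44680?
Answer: I*√44867 ≈ 211.82*I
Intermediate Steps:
√(f + g(-130)) = √(-44680 - 187) = √(-44867) = I*√44867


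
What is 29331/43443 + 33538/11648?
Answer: 99924379/28112448 ≈ 3.5545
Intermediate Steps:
29331/43443 + 33538/11648 = 29331*(1/43443) + 33538*(1/11648) = 3259/4827 + 16769/5824 = 99924379/28112448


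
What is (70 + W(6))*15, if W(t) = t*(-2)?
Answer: 870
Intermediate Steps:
W(t) = -2*t
(70 + W(6))*15 = (70 - 2*6)*15 = (70 - 12)*15 = 58*15 = 870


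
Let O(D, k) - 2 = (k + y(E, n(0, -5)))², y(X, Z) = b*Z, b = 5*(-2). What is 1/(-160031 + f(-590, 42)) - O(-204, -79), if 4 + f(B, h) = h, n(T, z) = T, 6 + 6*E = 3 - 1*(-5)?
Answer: -998836300/159993 ≈ -6243.0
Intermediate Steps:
E = ⅓ (E = -1 + (3 - 1*(-5))/6 = -1 + (3 + 5)/6 = -1 + (⅙)*8 = -1 + 4/3 = ⅓ ≈ 0.33333)
b = -10
y(X, Z) = -10*Z
f(B, h) = -4 + h
O(D, k) = 2 + k² (O(D, k) = 2 + (k - 10*0)² = 2 + (k + 0)² = 2 + k²)
1/(-160031 + f(-590, 42)) - O(-204, -79) = 1/(-160031 + (-4 + 42)) - (2 + (-79)²) = 1/(-160031 + 38) - (2 + 6241) = 1/(-159993) - 1*6243 = -1/159993 - 6243 = -998836300/159993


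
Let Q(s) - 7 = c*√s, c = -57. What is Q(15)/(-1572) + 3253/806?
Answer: 2554037/633516 + 19*√15/524 ≈ 4.1720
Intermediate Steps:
Q(s) = 7 - 57*√s
Q(15)/(-1572) + 3253/806 = (7 - 57*√15)/(-1572) + 3253/806 = (7 - 57*√15)*(-1/1572) + 3253*(1/806) = (-7/1572 + 19*√15/524) + 3253/806 = 2554037/633516 + 19*√15/524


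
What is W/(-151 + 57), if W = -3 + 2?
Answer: 1/94 ≈ 0.010638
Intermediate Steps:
W = -1
W/(-151 + 57) = -1/(-151 + 57) = -1/(-94) = -1/94*(-1) = 1/94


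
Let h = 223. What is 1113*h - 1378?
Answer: 246821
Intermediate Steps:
1113*h - 1378 = 1113*223 - 1378 = 248199 - 1378 = 246821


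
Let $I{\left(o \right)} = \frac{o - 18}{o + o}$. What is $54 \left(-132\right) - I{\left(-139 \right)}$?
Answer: $- \frac{1981741}{278} \approx -7128.6$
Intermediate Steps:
$I{\left(o \right)} = \frac{-18 + o}{2 o}$
$54 \left(-132\right) - I{\left(-139 \right)} = 54 \left(-132\right) - \frac{-18 - 139}{2 \left(-139\right)} = -7128 - \frac{1}{2} \left(- \frac{1}{139}\right) \left(-157\right) = -7128 - \frac{157}{278} = - \frac{1981741}{278}$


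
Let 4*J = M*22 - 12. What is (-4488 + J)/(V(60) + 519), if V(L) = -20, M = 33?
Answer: -8619/998 ≈ -8.6363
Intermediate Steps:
J = 357/2 (J = (33*22 - 12)/4 = (726 - 12)/4 = (¼)*714 = 357/2 ≈ 178.50)
(-4488 + J)/(V(60) + 519) = (-4488 + 357/2)/(-20 + 519) = -8619/2/499 = -8619/2*1/499 = -8619/998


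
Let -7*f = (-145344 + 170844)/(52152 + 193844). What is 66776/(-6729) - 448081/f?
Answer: 432664989312719/14299125 ≈ 3.0258e+7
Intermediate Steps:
f = -6375/430493 (f = -(-145344 + 170844)/(7*(52152 + 193844)) = -25500/(7*245996) = -⅐*6375/61499 = -6375/430493 ≈ -0.014809)
66776/(-6729) - 448081/f = 66776/(-6729) - 448081/(-6375/430493) = 66776*(-1/6729) - 448081*(-430493/6375) = -66776/6729 + 192895733933/6375 = 432664989312719/14299125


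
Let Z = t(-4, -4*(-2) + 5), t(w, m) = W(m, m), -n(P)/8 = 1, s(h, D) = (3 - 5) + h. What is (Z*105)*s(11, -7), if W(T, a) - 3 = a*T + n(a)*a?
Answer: 64260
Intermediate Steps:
s(h, D) = -2 + h
n(P) = -8 (n(P) = -8*1 = -8)
W(T, a) = 3 - 8*a + T*a (W(T, a) = 3 + (a*T - 8*a) = 3 + (T*a - 8*a) = 3 + (-8*a + T*a) = 3 - 8*a + T*a)
t(w, m) = 3 + m² - 8*m (t(w, m) = 3 - 8*m + m*m = 3 - 8*m + m² = 3 + m² - 8*m)
Z = 68 (Z = 3 + (-4*(-2) + 5)² - 8*(-4*(-2) + 5) = 3 + (8 + 5)² - 8*(8 + 5) = 3 + 13² - 8*13 = 3 + 169 - 104 = 68)
(Z*105)*s(11, -7) = (68*105)*(-2 + 11) = 7140*9 = 64260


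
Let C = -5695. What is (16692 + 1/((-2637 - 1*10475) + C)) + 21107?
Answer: 710885792/18807 ≈ 37799.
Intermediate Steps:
(16692 + 1/((-2637 - 1*10475) + C)) + 21107 = (16692 + 1/((-2637 - 1*10475) - 5695)) + 21107 = (16692 + 1/((-2637 - 10475) - 5695)) + 21107 = (16692 + 1/(-13112 - 5695)) + 21107 = (16692 + 1/(-18807)) + 21107 = (16692 - 1/18807) + 21107 = 313926443/18807 + 21107 = 710885792/18807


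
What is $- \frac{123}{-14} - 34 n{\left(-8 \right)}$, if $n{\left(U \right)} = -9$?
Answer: $\frac{4407}{14} \approx 314.79$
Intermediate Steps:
$- \frac{123}{-14} - 34 n{\left(-8 \right)} = - \frac{123}{-14} - -306 = \left(-123\right) \left(- \frac{1}{14}\right) + 306 = \frac{123}{14} + 306 = \frac{4407}{14}$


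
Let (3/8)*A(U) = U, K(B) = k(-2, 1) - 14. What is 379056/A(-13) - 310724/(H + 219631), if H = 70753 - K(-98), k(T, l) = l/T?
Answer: -82566049186/7550361 ≈ -10935.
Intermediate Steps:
K(B) = -29/2 (K(B) = 1/(-2) - 14 = 1*(-½) - 14 = -½ - 14 = -29/2)
A(U) = 8*U/3
H = 141535/2 (H = 70753 - 1*(-29/2) = 70753 + 29/2 = 141535/2 ≈ 70768.)
379056/A(-13) - 310724/(H + 219631) = 379056/(((8/3)*(-13))) - 310724/(141535/2 + 219631) = 379056/(-104/3) - 310724/580797/2 = 379056*(-3/104) - 310724*2/580797 = -142146/13 - 621448/580797 = -82566049186/7550361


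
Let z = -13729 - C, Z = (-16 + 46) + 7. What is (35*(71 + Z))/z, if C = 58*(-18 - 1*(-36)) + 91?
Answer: -945/3716 ≈ -0.25431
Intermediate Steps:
Z = 37 (Z = 30 + 7 = 37)
C = 1135 (C = 58*(-18 + 36) + 91 = 58*18 + 91 = 1044 + 91 = 1135)
z = -14864 (z = -13729 - 1*1135 = -13729 - 1135 = -14864)
(35*(71 + Z))/z = (35*(71 + 37))/(-14864) = (35*108)*(-1/14864) = 3780*(-1/14864) = -945/3716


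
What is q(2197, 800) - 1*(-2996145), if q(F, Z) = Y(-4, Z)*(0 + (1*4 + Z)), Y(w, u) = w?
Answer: 2992929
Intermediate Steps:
q(F, Z) = -16 - 4*Z (q(F, Z) = -4*(0 + (1*4 + Z)) = -4*(0 + (4 + Z)) = -4*(4 + Z) = -16 - 4*Z)
q(2197, 800) - 1*(-2996145) = (-16 - 4*800) - 1*(-2996145) = (-16 - 3200) + 2996145 = -3216 + 2996145 = 2992929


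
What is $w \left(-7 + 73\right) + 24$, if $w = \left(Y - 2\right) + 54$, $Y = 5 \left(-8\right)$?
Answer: $816$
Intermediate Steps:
$Y = -40$
$w = 12$ ($w = \left(-40 - 2\right) + 54 = -42 + 54 = 12$)
$w \left(-7 + 73\right) + 24 = 12 \left(-7 + 73\right) + 24 = 12 \cdot 66 + 24 = 792 + 24 = 816$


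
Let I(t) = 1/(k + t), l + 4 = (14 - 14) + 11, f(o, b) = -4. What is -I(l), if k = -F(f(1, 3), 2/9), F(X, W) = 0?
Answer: -⅐ ≈ -0.14286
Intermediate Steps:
k = 0 (k = -1*0 = 0)
l = 7 (l = -4 + ((14 - 14) + 11) = -4 + (0 + 11) = -4 + 11 = 7)
I(t) = 1/t (I(t) = 1/(0 + t) = 1/t)
-I(l) = -1/7 = -1*⅐ = -⅐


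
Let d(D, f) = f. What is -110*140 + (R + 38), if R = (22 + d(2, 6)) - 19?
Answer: -15353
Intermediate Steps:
R = 9 (R = (22 + 6) - 19 = 28 - 19 = 9)
-110*140 + (R + 38) = -110*140 + (9 + 38) = -15400 + 47 = -15353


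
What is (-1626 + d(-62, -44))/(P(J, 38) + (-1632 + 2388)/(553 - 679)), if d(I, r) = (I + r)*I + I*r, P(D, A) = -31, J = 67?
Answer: -7674/37 ≈ -207.41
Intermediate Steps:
d(I, r) = I*r + I*(I + r) (d(I, r) = I*(I + r) + I*r = I*r + I*(I + r))
(-1626 + d(-62, -44))/(P(J, 38) + (-1632 + 2388)/(553 - 679)) = (-1626 - 62*(-62 + 2*(-44)))/(-31 + (-1632 + 2388)/(553 - 679)) = (-1626 - 62*(-62 - 88))/(-31 + 756/(-126)) = (-1626 - 62*(-150))/(-31 + 756*(-1/126)) = (-1626 + 9300)/(-31 - 6) = 7674/(-37) = 7674*(-1/37) = -7674/37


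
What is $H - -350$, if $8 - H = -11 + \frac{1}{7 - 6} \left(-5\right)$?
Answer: $374$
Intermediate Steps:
$H = 24$ ($H = 8 - \left(-11 + \frac{1}{7 - 6} \left(-5\right)\right) = 8 - \left(-11 + 1^{-1} \left(-5\right)\right) = 8 - \left(-11 + 1 \left(-5\right)\right) = 8 - \left(-11 - 5\right) = 8 - -16 = 8 + 16 = 24$)
$H - -350 = 24 - -350 = 24 + 350 = 374$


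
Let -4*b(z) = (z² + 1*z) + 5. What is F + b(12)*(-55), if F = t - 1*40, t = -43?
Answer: 8523/4 ≈ 2130.8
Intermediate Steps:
b(z) = -5/4 - z/4 - z²/4 (b(z) = -((z² + 1*z) + 5)/4 = -((z² + z) + 5)/4 = -((z + z²) + 5)/4 = -(5 + z + z²)/4 = -5/4 - z/4 - z²/4)
F = -83 (F = -43 - 1*40 = -43 - 40 = -83)
F + b(12)*(-55) = -83 + (-5/4 - ¼*12 - ¼*12²)*(-55) = -83 + (-5/4 - 3 - ¼*144)*(-55) = -83 + (-5/4 - 3 - 36)*(-55) = -83 - 161/4*(-55) = -83 + 8855/4 = 8523/4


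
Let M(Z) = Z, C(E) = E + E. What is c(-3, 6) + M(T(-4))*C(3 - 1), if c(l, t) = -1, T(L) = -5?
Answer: -21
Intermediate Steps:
C(E) = 2*E
c(-3, 6) + M(T(-4))*C(3 - 1) = -1 - 10*(3 - 1) = -1 - 10*2 = -1 - 5*4 = -1 - 20 = -21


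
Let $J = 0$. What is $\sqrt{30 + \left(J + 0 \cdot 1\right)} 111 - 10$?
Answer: $-10 + 111 \sqrt{30} \approx 597.97$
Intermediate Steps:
$\sqrt{30 + \left(J + 0 \cdot 1\right)} 111 - 10 = \sqrt{30 + \left(0 + 0 \cdot 1\right)} 111 - 10 = \sqrt{30 + \left(0 + 0\right)} 111 - 10 = \sqrt{30 + 0} \cdot 111 - 10 = \sqrt{30} \cdot 111 - 10 = 111 \sqrt{30} - 10 = -10 + 111 \sqrt{30}$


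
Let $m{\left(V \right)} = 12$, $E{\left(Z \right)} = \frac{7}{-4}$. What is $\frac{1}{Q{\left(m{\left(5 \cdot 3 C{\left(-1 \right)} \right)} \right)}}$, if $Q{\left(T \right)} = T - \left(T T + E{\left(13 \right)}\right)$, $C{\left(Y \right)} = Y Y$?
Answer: $- \frac{4}{521} \approx -0.0076775$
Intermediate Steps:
$C{\left(Y \right)} = Y^{2}$
$E{\left(Z \right)} = - \frac{7}{4}$ ($E{\left(Z \right)} = 7 \left(- \frac{1}{4}\right) = - \frac{7}{4}$)
$Q{\left(T \right)} = \frac{7}{4} + T - T^{2}$ ($Q{\left(T \right)} = T - \left(T T - \frac{7}{4}\right) = T - \left(T^{2} - \frac{7}{4}\right) = T - \left(- \frac{7}{4} + T^{2}\right) = \frac{7}{4} + T - T^{2}$)
$\frac{1}{Q{\left(m{\left(5 \cdot 3 C{\left(-1 \right)} \right)} \right)}} = \frac{1}{\frac{7}{4} + 12 - 12^{2}} = \frac{1}{\frac{7}{4} + 12 - 144} = \frac{1}{- \frac{521}{4}} = - \frac{4}{521}$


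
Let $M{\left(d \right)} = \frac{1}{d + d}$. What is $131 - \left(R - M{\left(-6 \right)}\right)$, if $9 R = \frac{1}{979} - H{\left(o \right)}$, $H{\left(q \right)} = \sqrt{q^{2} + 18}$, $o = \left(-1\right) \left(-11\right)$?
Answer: $\frac{4614023}{35244} + \frac{\sqrt{139}}{9} \approx 132.23$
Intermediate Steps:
$M{\left(d \right)} = \frac{1}{2 d}$
$o = 11$
$H{\left(q \right)} = \sqrt{18 + q^{2}}$
$R = \frac{1}{8811} - \frac{\sqrt{139}}{9}$ ($R = \frac{\frac{1}{979} - \sqrt{18 + 11^{2}}}{9} = \frac{\frac{1}{979} - \sqrt{18 + 121}}{9} = \frac{\frac{1}{979} - \sqrt{139}}{9} = \frac{1}{8811} - \frac{\sqrt{139}}{9} \approx -1.3099$)
$131 - \left(R - M{\left(-6 \right)}\right) = 131 - \left(\frac{1}{8811} + \frac{1}{12} - \frac{\sqrt{139}}{9}\right) = 131 + \left(\frac{1}{2} \left(- \frac{1}{6}\right) - \left(\frac{1}{8811} - \frac{\sqrt{139}}{9}\right)\right) = 131 - \left(\frac{2941}{35244} - \frac{\sqrt{139}}{9}\right) = \frac{4614023}{35244} + \frac{\sqrt{139}}{9}$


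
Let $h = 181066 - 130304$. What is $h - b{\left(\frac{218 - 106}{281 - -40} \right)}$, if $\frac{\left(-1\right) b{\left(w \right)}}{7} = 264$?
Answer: $52610$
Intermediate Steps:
$b{\left(w \right)} = -1848$ ($b{\left(w \right)} = \left(-7\right) 264 = -1848$)
$h = 50762$ ($h = 181066 - 130304 = 50762$)
$h - b{\left(\frac{218 - 106}{281 - -40} \right)} = 50762 - -1848 = 50762 + 1848 = 52610$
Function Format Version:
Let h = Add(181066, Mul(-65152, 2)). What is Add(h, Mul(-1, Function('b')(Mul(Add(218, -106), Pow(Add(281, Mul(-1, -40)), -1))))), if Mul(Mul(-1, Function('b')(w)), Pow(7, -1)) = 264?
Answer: 52610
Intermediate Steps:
Function('b')(w) = -1848 (Function('b')(w) = Mul(-7, 264) = -1848)
h = 50762 (h = Add(181066, -130304) = 50762)
Add(h, Mul(-1, Function('b')(Mul(Add(218, -106), Pow(Add(281, Mul(-1, -40)), -1))))) = Add(50762, Mul(-1, -1848)) = Add(50762, 1848) = 52610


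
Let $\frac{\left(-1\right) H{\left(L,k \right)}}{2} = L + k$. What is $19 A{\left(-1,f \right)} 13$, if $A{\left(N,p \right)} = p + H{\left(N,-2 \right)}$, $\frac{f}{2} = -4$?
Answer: $-494$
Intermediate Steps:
$H{\left(L,k \right)} = - 2 L - 2 k$ ($H{\left(L,k \right)} = - 2 \left(L + k\right) = - 2 L - 2 k$)
$f = -8$ ($f = 2 \left(-4\right) = -8$)
$A{\left(N,p \right)} = 4 + p - 2 N$ ($A{\left(N,p \right)} = p - \left(-4 + 2 N\right) = 4 + p - 2 N$)
$19 A{\left(-1,f \right)} 13 = 19 \left(4 - 8 - -2\right) 13 = 19 \left(4 - 8 + 2\right) 13 = 19 \left(-2\right) 13 = \left(-38\right) 13 = -494$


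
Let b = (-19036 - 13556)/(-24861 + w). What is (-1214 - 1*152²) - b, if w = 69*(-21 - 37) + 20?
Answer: -701436666/28843 ≈ -24319.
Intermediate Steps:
w = -3982 (w = 69*(-58) + 20 = -4002 + 20 = -3982)
b = 32592/28843 (b = (-19036 - 13556)/(-24861 - 3982) = -32592/(-28843) = -32592*(-1/28843) = 32592/28843 ≈ 1.1300)
(-1214 - 1*152²) - b = (-1214 - 1*152²) - 1*32592/28843 = (-1214 - 1*23104) - 32592/28843 = (-1214 - 23104) - 32592/28843 = -24318 - 32592/28843 = -701436666/28843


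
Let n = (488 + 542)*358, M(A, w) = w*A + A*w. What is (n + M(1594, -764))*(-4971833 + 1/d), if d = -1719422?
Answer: 8834598159716466042/859711 ≈ 1.0276e+13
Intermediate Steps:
M(A, w) = 2*A*w (M(A, w) = A*w + A*w = 2*A*w)
n = 368740 (n = 1030*358 = 368740)
(n + M(1594, -764))*(-4971833 + 1/d) = (368740 + 2*1594*(-764))*(-4971833 + 1/(-1719422)) = (368740 - 2435632)*(-4971833 - 1/1719422) = -2066892*(-8548679040527/1719422) = 8834598159716466042/859711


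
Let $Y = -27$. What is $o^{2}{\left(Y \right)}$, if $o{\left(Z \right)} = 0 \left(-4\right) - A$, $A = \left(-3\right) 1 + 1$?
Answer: $4$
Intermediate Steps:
$A = -2$ ($A = -3 + 1 = -2$)
$o{\left(Z \right)} = 2$ ($o{\left(Z \right)} = 0 \left(-4\right) - -2 = 0 + 2 = 2$)
$o^{2}{\left(Y \right)} = 2^{2} = 4$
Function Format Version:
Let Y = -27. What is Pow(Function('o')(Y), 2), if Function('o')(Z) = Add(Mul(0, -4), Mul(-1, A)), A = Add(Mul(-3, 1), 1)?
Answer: 4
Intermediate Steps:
A = -2 (A = Add(-3, 1) = -2)
Function('o')(Z) = 2 (Function('o')(Z) = Add(Mul(0, -4), Mul(-1, -2)) = Add(0, 2) = 2)
Pow(Function('o')(Y), 2) = Pow(2, 2) = 4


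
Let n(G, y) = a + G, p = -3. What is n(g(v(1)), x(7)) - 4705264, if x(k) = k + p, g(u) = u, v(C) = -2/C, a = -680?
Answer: -4705946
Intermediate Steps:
x(k) = -3 + k (x(k) = k - 3 = -3 + k)
n(G, y) = -680 + G
n(g(v(1)), x(7)) - 4705264 = (-680 - 2/1) - 4705264 = (-680 - 2*1) - 4705264 = (-680 - 2) - 4705264 = -682 - 4705264 = -4705946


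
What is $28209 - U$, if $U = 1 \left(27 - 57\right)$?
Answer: $28239$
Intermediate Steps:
$U = -30$ ($U = 1 \left(-30\right) = -30$)
$28209 - U = 28209 - -30 = 28209 + 30 = 28239$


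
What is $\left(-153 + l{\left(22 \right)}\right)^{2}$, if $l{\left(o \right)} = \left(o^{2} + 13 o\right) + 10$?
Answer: $393129$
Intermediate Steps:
$l{\left(o \right)} = 10 + o^{2} + 13 o$
$\left(-153 + l{\left(22 \right)}\right)^{2} = \left(-153 + \left(10 + 22^{2} + 13 \cdot 22\right)\right)^{2} = \left(-153 + \left(10 + 484 + 286\right)\right)^{2} = \left(-153 + 780\right)^{2} = 627^{2} = 393129$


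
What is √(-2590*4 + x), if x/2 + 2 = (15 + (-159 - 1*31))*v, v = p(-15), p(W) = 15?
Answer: I*√15614 ≈ 124.96*I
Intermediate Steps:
v = 15
x = -5254 (x = -4 + 2*((15 + (-159 - 1*31))*15) = -4 + 2*((15 + (-159 - 31))*15) = -4 + 2*((15 - 190)*15) = -4 + 2*(-175*15) = -4 + 2*(-2625) = -4 - 5250 = -5254)
√(-2590*4 + x) = √(-2590*4 - 5254) = √(-10360 - 5254) = √(-15614) = I*√15614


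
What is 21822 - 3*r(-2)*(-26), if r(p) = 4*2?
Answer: 22446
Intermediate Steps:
r(p) = 8
21822 - 3*r(-2)*(-26) = 21822 - 3*8*(-26) = 21822 - 24*(-26) = 21822 + 624 = 22446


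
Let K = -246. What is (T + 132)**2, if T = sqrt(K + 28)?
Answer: (132 + I*sqrt(218))**2 ≈ 17206.0 + 3897.9*I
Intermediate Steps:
T = I*sqrt(218) (T = sqrt(-246 + 28) = sqrt(-218) = I*sqrt(218) ≈ 14.765*I)
(T + 132)**2 = (I*sqrt(218) + 132)**2 = (132 + I*sqrt(218))**2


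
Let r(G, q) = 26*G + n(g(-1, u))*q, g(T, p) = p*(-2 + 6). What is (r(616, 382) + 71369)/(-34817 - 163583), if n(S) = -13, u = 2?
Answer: -82419/198400 ≈ -0.41542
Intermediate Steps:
g(T, p) = 4*p (g(T, p) = p*4 = 4*p)
r(G, q) = -13*q + 26*G (r(G, q) = 26*G - 13*q = -13*q + 26*G)
(r(616, 382) + 71369)/(-34817 - 163583) = ((-13*382 + 26*616) + 71369)/(-34817 - 163583) = ((-4966 + 16016) + 71369)/(-198400) = (11050 + 71369)*(-1/198400) = 82419*(-1/198400) = -82419/198400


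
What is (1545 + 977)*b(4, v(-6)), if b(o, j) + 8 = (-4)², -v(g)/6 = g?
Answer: 20176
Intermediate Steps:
v(g) = -6*g
b(o, j) = 8 (b(o, j) = -8 + (-4)² = -8 + 16 = 8)
(1545 + 977)*b(4, v(-6)) = (1545 + 977)*8 = 2522*8 = 20176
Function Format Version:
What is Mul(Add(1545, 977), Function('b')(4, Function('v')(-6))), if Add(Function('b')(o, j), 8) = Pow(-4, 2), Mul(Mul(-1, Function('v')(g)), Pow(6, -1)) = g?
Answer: 20176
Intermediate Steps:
Function('v')(g) = Mul(-6, g)
Function('b')(o, j) = 8 (Function('b')(o, j) = Add(-8, Pow(-4, 2)) = Add(-8, 16) = 8)
Mul(Add(1545, 977), Function('b')(4, Function('v')(-6))) = Mul(Add(1545, 977), 8) = Mul(2522, 8) = 20176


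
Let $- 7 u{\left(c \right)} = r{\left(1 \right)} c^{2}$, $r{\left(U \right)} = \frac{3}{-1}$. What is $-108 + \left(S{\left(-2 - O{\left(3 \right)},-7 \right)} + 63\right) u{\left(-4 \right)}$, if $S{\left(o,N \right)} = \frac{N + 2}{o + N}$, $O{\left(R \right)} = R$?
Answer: $\frac{2288}{7} \approx 326.86$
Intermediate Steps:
$r{\left(U \right)} = -3$ ($r{\left(U \right)} = 3 \left(-1\right) = -3$)
$S{\left(o,N \right)} = \frac{2 + N}{N + o}$
$u{\left(c \right)} = \frac{3 c^{2}}{7}$ ($u{\left(c \right)} = - \frac{\left(-3\right) c^{2}}{7} = \frac{3 c^{2}}{7}$)
$-108 + \left(S{\left(-2 - O{\left(3 \right)},-7 \right)} + 63\right) u{\left(-4 \right)} = -108 + \left(\frac{2 - 7}{-7 - 5} + 63\right) \frac{3 \left(-4\right)^{2}}{7} = -108 + \left(\frac{1}{-7 - 5} \left(-5\right) + 63\right) \frac{3}{7} \cdot 16 = -108 + \left(\frac{1}{-7 - 5} \left(-5\right) + 63\right) \frac{48}{7} = -108 + \left(\frac{1}{-12} \left(-5\right) + 63\right) \frac{48}{7} = -108 + \left(\left(- \frac{1}{12}\right) \left(-5\right) + 63\right) \frac{48}{7} = -108 + \left(\frac{5}{12} + 63\right) \frac{48}{7} = -108 + \frac{761}{12} \cdot \frac{48}{7} = -108 + \frac{3044}{7} = \frac{2288}{7}$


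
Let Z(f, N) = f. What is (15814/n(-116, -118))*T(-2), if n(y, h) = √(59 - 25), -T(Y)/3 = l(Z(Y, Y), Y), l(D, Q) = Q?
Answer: 47442*√34/17 ≈ 16272.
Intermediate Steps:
T(Y) = -3*Y
n(y, h) = √34
(15814/n(-116, -118))*T(-2) = (15814/(√34))*(-3*(-2)) = (15814*(√34/34))*6 = (7907*√34/17)*6 = 47442*√34/17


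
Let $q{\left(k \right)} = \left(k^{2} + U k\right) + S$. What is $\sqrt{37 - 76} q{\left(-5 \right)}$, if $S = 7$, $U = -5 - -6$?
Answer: $27 i \sqrt{39} \approx 168.61 i$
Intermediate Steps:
$U = 1$ ($U = -5 + 6 = 1$)
$q{\left(k \right)} = 7 + k + k^{2}$ ($q{\left(k \right)} = \left(k^{2} + 1 k\right) + 7 = \left(k^{2} + k\right) + 7 = \left(k + k^{2}\right) + 7 = 7 + k + k^{2}$)
$\sqrt{37 - 76} q{\left(-5 \right)} = \sqrt{37 - 76} \left(7 - 5 + \left(-5\right)^{2}\right) = \sqrt{-39} \left(7 - 5 + 25\right) = i \sqrt{39} \cdot 27 = 27 i \sqrt{39}$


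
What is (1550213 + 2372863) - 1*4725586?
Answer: -802510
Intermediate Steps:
(1550213 + 2372863) - 1*4725586 = 3923076 - 4725586 = -802510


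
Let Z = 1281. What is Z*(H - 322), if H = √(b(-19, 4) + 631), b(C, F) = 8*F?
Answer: -412482 + 1281*√663 ≈ -3.7950e+5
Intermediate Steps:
H = √663 (H = √(8*4 + 631) = √(32 + 631) = √663 ≈ 25.749)
Z*(H - 322) = 1281*(√663 - 322) = 1281*(-322 + √663) = -412482 + 1281*√663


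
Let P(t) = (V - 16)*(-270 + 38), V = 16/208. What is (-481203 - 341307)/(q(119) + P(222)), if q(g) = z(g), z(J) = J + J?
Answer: -5346315/25559 ≈ -209.18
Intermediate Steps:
V = 1/13 (V = 16*(1/208) = 1/13 ≈ 0.076923)
P(t) = 48024/13 (P(t) = (1/13 - 16)*(-270 + 38) = -207/13*(-232) = 48024/13)
z(J) = 2*J
q(g) = 2*g
(-481203 - 341307)/(q(119) + P(222)) = (-481203 - 341307)/(2*119 + 48024/13) = -822510/(238 + 48024/13) = -822510/51118/13 = -822510*13/51118 = -5346315/25559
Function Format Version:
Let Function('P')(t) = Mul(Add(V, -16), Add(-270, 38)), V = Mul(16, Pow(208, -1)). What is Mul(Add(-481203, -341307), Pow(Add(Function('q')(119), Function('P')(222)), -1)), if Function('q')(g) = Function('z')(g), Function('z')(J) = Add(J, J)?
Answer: Rational(-5346315, 25559) ≈ -209.18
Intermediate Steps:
V = Rational(1, 13) (V = Mul(16, Rational(1, 208)) = Rational(1, 13) ≈ 0.076923)
Function('P')(t) = Rational(48024, 13) (Function('P')(t) = Mul(Add(Rational(1, 13), -16), Add(-270, 38)) = Mul(Rational(-207, 13), -232) = Rational(48024, 13))
Function('z')(J) = Mul(2, J)
Function('q')(g) = Mul(2, g)
Mul(Add(-481203, -341307), Pow(Add(Function('q')(119), Function('P')(222)), -1)) = Mul(Add(-481203, -341307), Pow(Add(Mul(2, 119), Rational(48024, 13)), -1)) = Mul(-822510, Pow(Add(238, Rational(48024, 13)), -1)) = Mul(-822510, Pow(Rational(51118, 13), -1)) = Mul(-822510, Rational(13, 51118)) = Rational(-5346315, 25559)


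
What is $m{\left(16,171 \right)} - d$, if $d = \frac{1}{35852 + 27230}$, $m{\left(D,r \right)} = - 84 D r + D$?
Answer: $- \frac{14496748257}{63082} \approx -2.2981 \cdot 10^{5}$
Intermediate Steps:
$m{\left(D,r \right)} = D - 84 D r$ ($m{\left(D,r \right)} = - 84 D r + D = D - 84 D r$)
$d = \frac{1}{63082} \approx 1.5852 \cdot 10^{-5}$
$m{\left(16,171 \right)} - d = 16 \left(1 - 14364\right) - \frac{1}{63082} = 16 \left(-14363\right) - \frac{1}{63082} = -229808 - \frac{1}{63082} = - \frac{14496748257}{63082}$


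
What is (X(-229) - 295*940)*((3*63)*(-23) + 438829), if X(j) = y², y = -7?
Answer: -120460568982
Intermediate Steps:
X(j) = 49 (X(j) = (-7)² = 49)
(X(-229) - 295*940)*((3*63)*(-23) + 438829) = (49 - 295*940)*((3*63)*(-23) + 438829) = (49 - 277300)*(189*(-23) + 438829) = -277251*(-4347 + 438829) = -277251*434482 = -120460568982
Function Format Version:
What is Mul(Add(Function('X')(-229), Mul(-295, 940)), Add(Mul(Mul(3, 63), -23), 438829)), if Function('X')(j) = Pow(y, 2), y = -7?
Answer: -120460568982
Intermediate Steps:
Function('X')(j) = 49 (Function('X')(j) = Pow(-7, 2) = 49)
Mul(Add(Function('X')(-229), Mul(-295, 940)), Add(Mul(Mul(3, 63), -23), 438829)) = Mul(Add(49, Mul(-295, 940)), Add(Mul(Mul(3, 63), -23), 438829)) = Mul(Add(49, -277300), Add(Mul(189, -23), 438829)) = Mul(-277251, Add(-4347, 438829)) = Mul(-277251, 434482) = -120460568982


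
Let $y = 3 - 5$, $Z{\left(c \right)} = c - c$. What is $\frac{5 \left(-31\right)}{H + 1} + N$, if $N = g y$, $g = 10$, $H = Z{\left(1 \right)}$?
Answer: $-175$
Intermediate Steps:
$Z{\left(c \right)} = 0$
$H = 0$
$y = -2$
$N = -20$ ($N = 10 \left(-2\right) = -20$)
$\frac{5 \left(-31\right)}{H + 1} + N = \frac{5 \left(-31\right)}{0 + 1} - 20 = - \frac{155}{1} - 20 = \left(-155\right) 1 - 20 = -155 - 20 = -175$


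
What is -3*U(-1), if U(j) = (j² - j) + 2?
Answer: -12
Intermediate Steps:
U(j) = 2 + j² - j
-3*U(-1) = -3*(2 + (-1)² - 1*(-1)) = -3*(2 + 1 + 1) = -3*4 = -12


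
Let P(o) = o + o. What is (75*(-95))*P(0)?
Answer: 0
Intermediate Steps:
P(o) = 2*o
(75*(-95))*P(0) = (75*(-95))*(2*0) = -7125*0 = 0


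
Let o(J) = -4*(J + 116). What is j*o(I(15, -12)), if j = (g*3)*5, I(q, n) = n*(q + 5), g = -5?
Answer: -37200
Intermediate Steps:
I(q, n) = n*(5 + q)
j = -75 (j = -5*3*5 = -15*5 = -75)
o(J) = -464 - 4*J (o(J) = -4*(116 + J) = -464 - 4*J)
j*o(I(15, -12)) = -75*(-464 - (-48)*(5 + 15)) = -75*(-464 - (-48)*20) = -75*(-464 - 4*(-240)) = -75*(-464 + 960) = -75*496 = -37200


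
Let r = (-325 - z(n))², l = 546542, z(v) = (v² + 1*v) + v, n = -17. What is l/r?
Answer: 273271/168200 ≈ 1.6247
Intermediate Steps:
z(v) = v² + 2*v (z(v) = (v² + v) + v = (v + v²) + v = v² + 2*v)
r = 336400 (r = (-325 - (-17)*(2 - 17))² = (-325 - (-17)*(-15))² = (-325 - 1*255)² = (-325 - 255)² = (-580)² = 336400)
l/r = 546542/336400 = 546542*(1/336400) = 273271/168200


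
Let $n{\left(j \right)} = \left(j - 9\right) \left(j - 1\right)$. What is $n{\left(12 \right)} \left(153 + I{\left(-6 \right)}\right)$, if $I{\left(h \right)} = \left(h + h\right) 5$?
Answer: $3069$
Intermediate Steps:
$n{\left(j \right)} = \left(-1 + j\right) \left(-9 + j\right)$ ($n{\left(j \right)} = \left(-9 + j\right) \left(-1 + j\right) = \left(-1 + j\right) \left(-9 + j\right)$)
$I{\left(h \right)} = 10 h$ ($I{\left(h \right)} = 2 h 5 = 10 h$)
$n{\left(12 \right)} \left(153 + I{\left(-6 \right)}\right) = \left(9 + 12^{2} - 120\right) \left(153 + 10 \left(-6\right)\right) = \left(9 + 144 - 120\right) \left(153 - 60\right) = 33 \cdot 93 = 3069$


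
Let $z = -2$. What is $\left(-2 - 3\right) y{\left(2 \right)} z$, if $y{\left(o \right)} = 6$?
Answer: $60$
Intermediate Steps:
$\left(-2 - 3\right) y{\left(2 \right)} z = \left(-2 - 3\right) 6 \left(-2\right) = \left(-5\right) 6 \left(-2\right) = \left(-30\right) \left(-2\right) = 60$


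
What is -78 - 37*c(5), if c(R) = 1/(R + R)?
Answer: -817/10 ≈ -81.700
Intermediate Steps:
c(R) = 1/(2*R)
-78 - 37*c(5) = -78 - 37/(2*5) = -78 - 37*1/10 = -78 - 37/10 = -817/10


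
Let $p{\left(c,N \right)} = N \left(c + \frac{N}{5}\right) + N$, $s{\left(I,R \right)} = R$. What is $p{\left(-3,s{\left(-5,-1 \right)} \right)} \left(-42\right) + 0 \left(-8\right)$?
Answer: $- \frac{462}{5} \approx -92.4$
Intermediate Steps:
$p{\left(c,N \right)} = N + N \left(c + \frac{N}{5}\right)$ ($p{\left(c,N \right)} = N \left(c + N \frac{1}{5}\right) + N = N \left(c + \frac{N}{5}\right) + N = N + N \left(c + \frac{N}{5}\right)$)
$p{\left(-3,s{\left(-5,-1 \right)} \right)} \left(-42\right) + 0 \left(-8\right) = \frac{1}{5} \left(-1\right) \left(5 - 1 + 5 \left(-3\right)\right) \left(-42\right) + 0 \left(-8\right) = \frac{1}{5} \left(-1\right) \left(5 - 1 - 15\right) \left(-42\right) + 0 = \frac{1}{5} \left(-1\right) \left(-11\right) \left(-42\right) + 0 = \frac{11}{5} \left(-42\right) + 0 = - \frac{462}{5} + 0 = - \frac{462}{5}$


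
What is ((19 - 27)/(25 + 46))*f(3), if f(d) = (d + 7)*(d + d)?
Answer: -480/71 ≈ -6.7606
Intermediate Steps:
f(d) = 2*d*(7 + d) (f(d) = (7 + d)*(2*d) = 2*d*(7 + d))
((19 - 27)/(25 + 46))*f(3) = ((19 - 27)/(25 + 46))*(2*3*(7 + 3)) = (-8/71)*(2*3*10) = -8*1/71*60 = -8/71*60 = -480/71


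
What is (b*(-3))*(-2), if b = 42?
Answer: 252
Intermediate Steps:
(b*(-3))*(-2) = (42*(-3))*(-2) = -126*(-2) = 252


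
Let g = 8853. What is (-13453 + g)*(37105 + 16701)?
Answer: -247507600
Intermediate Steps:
(-13453 + g)*(37105 + 16701) = (-13453 + 8853)*(37105 + 16701) = -4600*53806 = -247507600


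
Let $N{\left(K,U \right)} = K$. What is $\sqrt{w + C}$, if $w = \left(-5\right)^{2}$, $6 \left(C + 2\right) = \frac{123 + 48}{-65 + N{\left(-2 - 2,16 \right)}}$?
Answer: $\frac{\sqrt{47794}}{46} \approx 4.7526$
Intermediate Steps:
$C = - \frac{111}{46}$ ($C = -2 + \frac{\left(123 + 48\right) \frac{1}{-65 - 4}}{6} = -2 + \frac{171 \frac{1}{-65 - 4}}{6} = -2 + \frac{171 \frac{1}{-69}}{6} = -2 + \frac{171 \left(- \frac{1}{69}\right)}{6} = -2 + \frac{1}{6} \left(- \frac{57}{23}\right) = -2 - \frac{19}{46} = - \frac{111}{46} \approx -2.413$)
$w = 25$
$\sqrt{w + C} = \sqrt{25 - \frac{111}{46}} = \sqrt{\frac{1039}{46}} = \frac{\sqrt{47794}}{46}$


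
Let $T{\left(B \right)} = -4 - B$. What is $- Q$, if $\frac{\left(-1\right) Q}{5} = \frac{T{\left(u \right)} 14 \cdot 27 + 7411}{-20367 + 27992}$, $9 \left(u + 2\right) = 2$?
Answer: $\frac{6571}{1525} \approx 4.3089$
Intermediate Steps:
$u = - \frac{16}{9}$ ($u = -2 + \frac{1}{9} \cdot 2 = -2 + \frac{2}{9} = - \frac{16}{9} \approx -1.7778$)
$Q = - \frac{6571}{1525}$ ($Q = - 5 \frac{\left(-4 - - \frac{16}{9}\right) 14 \cdot 27 + 7411}{-20367 + 27992} = - 5 \frac{\left(-4 + \frac{16}{9}\right) 14 \cdot 27 + 7411}{7625} = - 5 \left(\left(- \frac{20}{9}\right) 14 \cdot 27 + 7411\right) \frac{1}{7625} = - 5 \left(\left(- \frac{280}{9}\right) 27 + 7411\right) \frac{1}{7625} = - 5 \left(-840 + 7411\right) \frac{1}{7625} = - 5 \cdot 6571 \cdot \frac{1}{7625} = \left(-5\right) \frac{6571}{7625} = - \frac{6571}{1525} \approx -4.3089$)
$- Q = \left(-1\right) \left(- \frac{6571}{1525}\right) = \frac{6571}{1525}$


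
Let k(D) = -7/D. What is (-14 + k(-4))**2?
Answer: 2401/16 ≈ 150.06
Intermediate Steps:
(-14 + k(-4))**2 = (-14 - 7/(-4))**2 = (-14 - 7*(-1/4))**2 = (-14 + 7/4)**2 = (-49/4)**2 = 2401/16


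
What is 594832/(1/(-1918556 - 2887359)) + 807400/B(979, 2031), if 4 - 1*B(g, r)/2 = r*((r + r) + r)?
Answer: -3216019589357692620/1124989 ≈ -2.8587e+12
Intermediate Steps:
B(g, r) = 8 - 6*r² (B(g, r) = 8 - 2*r*((r + r) + r) = 8 - 2*r*(2*r + r) = 8 - 2*r*3*r = 8 - 6*r²)
594832/(1/(-1918556 - 2887359)) + 807400/B(979, 2031) = 594832/(1/(-1918556 - 2887359)) + 807400/(8 - 6*2031²) = 594832/(1/(-4805915)) + 807400/(8 - 6*4124961) = 594832/(-1/4805915) + 807400/(8 - 24749766) = 594832*(-4805915) + 807400/(-24749758) = -2858712031280 + 807400*(-1/24749758) = -2858712031280 - 36700/1124989 = -3216019589357692620/1124989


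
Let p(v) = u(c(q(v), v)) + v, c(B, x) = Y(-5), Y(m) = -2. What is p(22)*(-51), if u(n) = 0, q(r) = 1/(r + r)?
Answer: -1122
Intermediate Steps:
q(r) = 1/(2*r)
c(B, x) = -2
p(v) = v (p(v) = 0 + v = v)
p(22)*(-51) = 22*(-51) = -1122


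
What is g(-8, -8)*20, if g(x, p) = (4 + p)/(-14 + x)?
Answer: 40/11 ≈ 3.6364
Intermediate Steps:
g(x, p) = (4 + p)/(-14 + x)
g(-8, -8)*20 = ((4 - 8)/(-14 - 8))*20 = (-4/(-22))*20 = -1/22*(-4)*20 = (2/11)*20 = 40/11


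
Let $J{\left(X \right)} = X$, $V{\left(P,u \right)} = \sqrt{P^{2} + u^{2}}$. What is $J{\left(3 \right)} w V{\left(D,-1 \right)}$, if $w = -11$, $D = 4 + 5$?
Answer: $- 33 \sqrt{82} \approx -298.83$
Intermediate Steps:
$D = 9$
$J{\left(3 \right)} w V{\left(D,-1 \right)} = 3 \left(-11\right) \sqrt{9^{2} + \left(-1\right)^{2}} = - 33 \sqrt{81 + 1} = - 33 \sqrt{82}$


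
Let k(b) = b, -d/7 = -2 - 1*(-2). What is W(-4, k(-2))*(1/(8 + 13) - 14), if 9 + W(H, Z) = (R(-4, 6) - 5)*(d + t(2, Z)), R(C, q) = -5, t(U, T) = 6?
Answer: 6739/7 ≈ 962.71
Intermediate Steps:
d = 0 (d = -7*(-2 - 1*(-2)) = -7*(-2 + 2) = -7*0 = 0)
W(H, Z) = -69 (W(H, Z) = -9 + (-5 - 5)*(0 + 6) = -9 - 10*6 = -9 - 60 = -69)
W(-4, k(-2))*(1/(8 + 13) - 14) = -69*(1/(8 + 13) - 14) = -69*(1/21 - 14) = -69*(-293/21) = 6739/7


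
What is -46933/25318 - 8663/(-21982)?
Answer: -203087843/139135069 ≈ -1.4596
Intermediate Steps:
-46933/25318 - 8663/(-21982) = -46933*1/25318 - 8663*(-1/21982) = -46933/25318 + 8663/21982 = -203087843/139135069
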